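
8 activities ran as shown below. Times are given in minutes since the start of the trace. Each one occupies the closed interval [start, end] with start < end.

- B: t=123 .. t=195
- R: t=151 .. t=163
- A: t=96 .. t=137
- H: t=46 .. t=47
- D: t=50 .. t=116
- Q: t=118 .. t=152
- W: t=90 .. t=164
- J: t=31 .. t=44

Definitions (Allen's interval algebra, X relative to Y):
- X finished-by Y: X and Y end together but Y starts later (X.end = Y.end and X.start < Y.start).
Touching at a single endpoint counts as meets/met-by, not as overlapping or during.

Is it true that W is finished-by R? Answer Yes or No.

W = [t=90, t=164], R = [t=151, t=163].
Actual relation of W to R: contains.
Asked whether 'finished-by' holds → No.

No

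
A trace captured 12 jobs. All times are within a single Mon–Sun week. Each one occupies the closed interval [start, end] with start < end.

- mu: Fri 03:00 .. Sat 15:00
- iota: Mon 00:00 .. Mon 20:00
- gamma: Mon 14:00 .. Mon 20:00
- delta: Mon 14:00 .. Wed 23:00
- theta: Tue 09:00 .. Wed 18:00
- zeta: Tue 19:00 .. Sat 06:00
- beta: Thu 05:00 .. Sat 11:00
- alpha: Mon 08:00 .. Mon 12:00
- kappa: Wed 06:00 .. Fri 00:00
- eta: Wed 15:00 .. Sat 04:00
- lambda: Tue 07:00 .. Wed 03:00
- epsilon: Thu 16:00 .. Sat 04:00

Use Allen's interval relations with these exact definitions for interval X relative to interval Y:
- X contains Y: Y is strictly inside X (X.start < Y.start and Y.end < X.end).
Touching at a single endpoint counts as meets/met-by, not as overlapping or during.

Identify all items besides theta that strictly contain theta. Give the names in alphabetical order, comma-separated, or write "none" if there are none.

delta

Target theta = [Tue 09:00, Wed 18:00].
alpha [Mon 08:00, Mon 12:00] → before → no.
beta [Thu 05:00, Sat 11:00] → after → no.
delta [Mon 14:00, Wed 23:00] → contains → yes.
epsilon [Thu 16:00, Sat 04:00] → after → no.
eta [Wed 15:00, Sat 04:00] → overlapped-by → no.
gamma [Mon 14:00, Mon 20:00] → before → no.
iota [Mon 00:00, Mon 20:00] → before → no.
kappa [Wed 06:00, Fri 00:00] → overlapped-by → no.
lambda [Tue 07:00, Wed 03:00] → overlaps → no.
mu [Fri 03:00, Sat 15:00] → after → no.
zeta [Tue 19:00, Sat 06:00] → overlapped-by → no.
Result: delta.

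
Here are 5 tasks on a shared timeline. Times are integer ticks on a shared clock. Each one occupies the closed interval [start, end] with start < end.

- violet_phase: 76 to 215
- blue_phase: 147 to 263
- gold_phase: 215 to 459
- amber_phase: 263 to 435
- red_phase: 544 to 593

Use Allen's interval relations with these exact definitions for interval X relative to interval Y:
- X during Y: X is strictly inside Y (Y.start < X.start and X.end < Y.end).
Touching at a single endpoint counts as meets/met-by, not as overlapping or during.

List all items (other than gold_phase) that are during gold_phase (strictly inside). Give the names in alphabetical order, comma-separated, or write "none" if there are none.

amber_phase

Target gold_phase = [215, 459].
amber_phase [263, 435] → during → yes.
blue_phase [147, 263] → overlaps → no.
red_phase [544, 593] → after → no.
violet_phase [76, 215] → meets → no.
Result: amber_phase.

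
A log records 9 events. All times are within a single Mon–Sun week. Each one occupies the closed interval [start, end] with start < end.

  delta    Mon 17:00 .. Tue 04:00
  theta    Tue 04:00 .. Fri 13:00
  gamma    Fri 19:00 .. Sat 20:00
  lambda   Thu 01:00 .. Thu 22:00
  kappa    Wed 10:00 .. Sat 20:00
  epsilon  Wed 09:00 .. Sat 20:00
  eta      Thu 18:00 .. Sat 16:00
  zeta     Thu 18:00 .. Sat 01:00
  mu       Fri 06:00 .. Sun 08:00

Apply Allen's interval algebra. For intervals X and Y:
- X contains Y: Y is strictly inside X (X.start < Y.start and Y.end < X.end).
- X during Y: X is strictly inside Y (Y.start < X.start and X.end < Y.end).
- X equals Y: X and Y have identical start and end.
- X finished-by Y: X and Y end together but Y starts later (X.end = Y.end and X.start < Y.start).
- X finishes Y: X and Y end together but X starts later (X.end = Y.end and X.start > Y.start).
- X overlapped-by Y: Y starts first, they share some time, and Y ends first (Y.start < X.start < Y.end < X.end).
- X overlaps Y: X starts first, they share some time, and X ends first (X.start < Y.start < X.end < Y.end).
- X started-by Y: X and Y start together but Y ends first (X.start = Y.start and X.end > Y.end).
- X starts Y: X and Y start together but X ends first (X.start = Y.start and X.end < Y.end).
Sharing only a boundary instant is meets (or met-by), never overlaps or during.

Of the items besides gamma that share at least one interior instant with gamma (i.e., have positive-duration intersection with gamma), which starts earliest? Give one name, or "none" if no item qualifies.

epsilon

Target gamma = [Fri 19:00, Sat 20:00].
delta [Mon 17:00, Tue 04:00] → before → excluded.
epsilon [Wed 09:00, Sat 20:00] → finished-by → candidate.
eta [Thu 18:00, Sat 16:00] → overlaps → candidate.
kappa [Wed 10:00, Sat 20:00] → finished-by → candidate.
lambda [Thu 01:00, Thu 22:00] → before → excluded.
mu [Fri 06:00, Sun 08:00] → contains → candidate.
theta [Tue 04:00, Fri 13:00] → before → excluded.
zeta [Thu 18:00, Sat 01:00] → overlaps → candidate.
Among candidates, earliest start is Wed 09:00 → epsilon.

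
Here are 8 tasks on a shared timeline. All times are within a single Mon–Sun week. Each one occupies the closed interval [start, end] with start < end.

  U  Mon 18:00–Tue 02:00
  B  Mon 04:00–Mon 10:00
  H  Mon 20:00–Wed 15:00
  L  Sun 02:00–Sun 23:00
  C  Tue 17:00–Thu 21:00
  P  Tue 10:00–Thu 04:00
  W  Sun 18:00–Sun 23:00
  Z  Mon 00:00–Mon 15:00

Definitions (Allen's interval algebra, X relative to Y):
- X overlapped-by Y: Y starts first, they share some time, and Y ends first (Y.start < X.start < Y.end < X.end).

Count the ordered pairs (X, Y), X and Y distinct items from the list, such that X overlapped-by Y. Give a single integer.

Checking all 56 ordered pairs for relation 'overlapped-by'; matching pairs in alphabetical order:
(C, H): C overlapped-by H ✓
(C, P): C overlapped-by P ✓
(H, U): H overlapped-by U ✓
(P, H): P overlapped-by H ✓
Count: 4.

4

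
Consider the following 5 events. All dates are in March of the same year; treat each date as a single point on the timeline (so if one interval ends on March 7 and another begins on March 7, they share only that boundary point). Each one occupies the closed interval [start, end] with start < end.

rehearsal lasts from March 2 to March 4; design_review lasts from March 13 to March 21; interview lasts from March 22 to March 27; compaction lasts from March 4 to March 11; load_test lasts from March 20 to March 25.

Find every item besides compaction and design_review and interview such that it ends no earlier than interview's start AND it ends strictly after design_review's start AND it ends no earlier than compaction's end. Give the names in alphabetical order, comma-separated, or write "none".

Conditions: its end is no earlier than interview's start (X.end >= March 22) AND its end is strictly after design_review's start (X.end > March 13) AND its end is no earlier than compaction's end (X.end >= March 11).
load_test: end March 25 >= March 22? ✓; end March 25 > March 13? ✓; end March 25 >= March 11? ✓ → yes.
rehearsal: end March 4 >= March 22? ✗; end March 4 > March 13? ✗; end March 4 >= March 11? ✗ → no.
Result: load_test.

load_test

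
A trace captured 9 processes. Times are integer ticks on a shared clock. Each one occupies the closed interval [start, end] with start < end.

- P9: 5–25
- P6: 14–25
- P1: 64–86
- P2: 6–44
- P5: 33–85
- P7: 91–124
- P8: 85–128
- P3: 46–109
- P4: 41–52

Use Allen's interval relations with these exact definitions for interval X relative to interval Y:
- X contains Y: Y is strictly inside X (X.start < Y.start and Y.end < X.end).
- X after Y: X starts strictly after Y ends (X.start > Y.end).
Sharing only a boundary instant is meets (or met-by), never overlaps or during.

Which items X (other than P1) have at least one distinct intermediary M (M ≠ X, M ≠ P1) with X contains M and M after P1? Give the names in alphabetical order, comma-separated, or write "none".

P8

Target P1 = [64, 86].
Intermediaries M with M after P1: P7.
Via P7 — items with X contains P7: P8.
Union: P8.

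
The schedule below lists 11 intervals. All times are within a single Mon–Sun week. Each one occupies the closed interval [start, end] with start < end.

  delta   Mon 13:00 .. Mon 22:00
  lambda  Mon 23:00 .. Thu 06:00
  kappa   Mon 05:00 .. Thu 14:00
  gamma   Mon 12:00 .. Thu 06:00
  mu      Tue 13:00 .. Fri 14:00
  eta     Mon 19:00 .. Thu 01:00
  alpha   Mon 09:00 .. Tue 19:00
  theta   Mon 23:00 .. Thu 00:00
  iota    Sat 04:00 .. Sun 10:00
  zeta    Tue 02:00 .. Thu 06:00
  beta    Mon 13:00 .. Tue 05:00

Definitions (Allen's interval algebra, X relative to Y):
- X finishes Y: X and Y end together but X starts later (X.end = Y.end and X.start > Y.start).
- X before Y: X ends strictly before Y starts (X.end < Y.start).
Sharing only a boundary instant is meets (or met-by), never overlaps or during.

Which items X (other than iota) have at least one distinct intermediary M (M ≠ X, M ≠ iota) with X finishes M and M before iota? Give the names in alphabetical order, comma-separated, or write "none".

lambda, zeta

Target iota = [Sat 04:00, Sun 10:00].
Intermediaries M with M before iota: alpha, beta, delta, eta, gamma, kappa, lambda, mu, theta, zeta.
Via alpha — items with X finishes alpha: none.
Via beta — items with X finishes beta: none.
Via delta — items with X finishes delta: none.
Via eta — items with X finishes eta: none.
Via gamma — items with X finishes gamma: lambda, zeta.
Via kappa — items with X finishes kappa: none.
Via lambda — items with X finishes lambda: zeta.
Via mu — items with X finishes mu: none.
Via theta — items with X finishes theta: none.
Via zeta — items with X finishes zeta: none.
Union: lambda, zeta.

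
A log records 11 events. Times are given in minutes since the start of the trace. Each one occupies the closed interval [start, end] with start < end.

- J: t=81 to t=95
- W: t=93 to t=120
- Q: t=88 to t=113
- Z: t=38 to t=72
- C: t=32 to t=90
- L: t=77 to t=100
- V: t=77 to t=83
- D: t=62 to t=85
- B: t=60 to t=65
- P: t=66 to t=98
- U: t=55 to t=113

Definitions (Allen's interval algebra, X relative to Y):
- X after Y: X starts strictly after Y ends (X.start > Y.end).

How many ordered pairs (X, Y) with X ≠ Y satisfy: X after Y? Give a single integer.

16

Checking all 110 ordered pairs for relation 'after'; matching pairs in alphabetical order:
(J, B): J after B ✓
(J, Z): J after Z ✓
(L, B): L after B ✓
(L, Z): L after Z ✓
(P, B): P after B ✓
(Q, B): Q after B ✓
(Q, D): Q after D ✓
(Q, V): Q after V ✓
(Q, Z): Q after Z ✓
(V, B): V after B ✓
(V, Z): V after Z ✓
(W, B): W after B ✓
(W, C): W after C ✓
(W, D): W after D ✓
(W, V): W after V ✓
(W, Z): W after Z ✓
Count: 16.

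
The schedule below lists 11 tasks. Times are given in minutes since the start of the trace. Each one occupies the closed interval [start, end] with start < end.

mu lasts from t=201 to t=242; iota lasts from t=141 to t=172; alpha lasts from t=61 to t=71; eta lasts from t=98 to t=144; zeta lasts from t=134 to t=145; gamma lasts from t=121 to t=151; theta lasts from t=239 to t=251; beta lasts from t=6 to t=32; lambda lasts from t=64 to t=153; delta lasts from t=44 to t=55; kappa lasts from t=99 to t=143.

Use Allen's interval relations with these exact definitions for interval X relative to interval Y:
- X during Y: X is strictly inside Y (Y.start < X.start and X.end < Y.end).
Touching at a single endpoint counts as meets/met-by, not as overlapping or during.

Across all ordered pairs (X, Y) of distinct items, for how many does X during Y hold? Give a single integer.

Checking all 110 ordered pairs for relation 'during'; matching pairs in alphabetical order:
(eta, lambda): eta during lambda ✓
(gamma, lambda): gamma during lambda ✓
(kappa, eta): kappa during eta ✓
(kappa, lambda): kappa during lambda ✓
(zeta, gamma): zeta during gamma ✓
(zeta, lambda): zeta during lambda ✓
Count: 6.

6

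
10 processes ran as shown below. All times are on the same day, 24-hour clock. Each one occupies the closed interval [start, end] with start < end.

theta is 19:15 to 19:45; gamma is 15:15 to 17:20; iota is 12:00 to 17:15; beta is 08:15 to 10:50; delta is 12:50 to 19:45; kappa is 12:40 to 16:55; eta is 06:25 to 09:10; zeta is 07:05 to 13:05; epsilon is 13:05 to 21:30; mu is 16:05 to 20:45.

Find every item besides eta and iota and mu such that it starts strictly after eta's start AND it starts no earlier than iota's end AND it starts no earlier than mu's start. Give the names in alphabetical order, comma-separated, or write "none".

theta

Conditions: its start is strictly after eta's start (X.start > 06:25) AND its start is no earlier than iota's end (X.start >= 17:15) AND its start is no earlier than mu's start (X.start >= 16:05).
beta: start 08:15 > 06:25? ✓; start 08:15 >= 17:15? ✗; start 08:15 >= 16:05? ✗ → no.
delta: start 12:50 > 06:25? ✓; start 12:50 >= 17:15? ✗; start 12:50 >= 16:05? ✗ → no.
epsilon: start 13:05 > 06:25? ✓; start 13:05 >= 17:15? ✗; start 13:05 >= 16:05? ✗ → no.
gamma: start 15:15 > 06:25? ✓; start 15:15 >= 17:15? ✗; start 15:15 >= 16:05? ✗ → no.
kappa: start 12:40 > 06:25? ✓; start 12:40 >= 17:15? ✗; start 12:40 >= 16:05? ✗ → no.
theta: start 19:15 > 06:25? ✓; start 19:15 >= 17:15? ✓; start 19:15 >= 16:05? ✓ → yes.
zeta: start 07:05 > 06:25? ✓; start 07:05 >= 17:15? ✗; start 07:05 >= 16:05? ✗ → no.
Result: theta.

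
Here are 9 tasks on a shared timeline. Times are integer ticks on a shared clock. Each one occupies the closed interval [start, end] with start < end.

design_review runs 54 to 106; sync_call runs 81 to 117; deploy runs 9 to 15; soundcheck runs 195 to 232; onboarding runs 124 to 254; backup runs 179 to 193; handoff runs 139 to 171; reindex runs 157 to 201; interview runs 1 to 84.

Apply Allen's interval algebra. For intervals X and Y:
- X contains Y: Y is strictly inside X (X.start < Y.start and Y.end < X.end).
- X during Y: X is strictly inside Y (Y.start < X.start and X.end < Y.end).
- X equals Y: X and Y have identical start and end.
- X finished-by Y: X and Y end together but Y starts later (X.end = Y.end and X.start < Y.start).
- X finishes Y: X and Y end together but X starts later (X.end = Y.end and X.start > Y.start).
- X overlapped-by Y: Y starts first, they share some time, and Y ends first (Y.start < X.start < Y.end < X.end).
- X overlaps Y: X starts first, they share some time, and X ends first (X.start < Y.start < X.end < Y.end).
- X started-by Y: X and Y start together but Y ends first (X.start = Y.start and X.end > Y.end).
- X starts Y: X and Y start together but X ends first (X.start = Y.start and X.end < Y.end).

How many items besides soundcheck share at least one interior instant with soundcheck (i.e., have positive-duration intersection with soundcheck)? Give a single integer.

Target soundcheck = [195, 232].
backup [179, 193] → before → no.
deploy [9, 15] → before → no.
design_review [54, 106] → before → no.
handoff [139, 171] → before → no.
interview [1, 84] → before → no.
onboarding [124, 254] → contains → counts.
reindex [157, 201] → overlaps → counts.
sync_call [81, 117] → before → no.
Total: 2.

2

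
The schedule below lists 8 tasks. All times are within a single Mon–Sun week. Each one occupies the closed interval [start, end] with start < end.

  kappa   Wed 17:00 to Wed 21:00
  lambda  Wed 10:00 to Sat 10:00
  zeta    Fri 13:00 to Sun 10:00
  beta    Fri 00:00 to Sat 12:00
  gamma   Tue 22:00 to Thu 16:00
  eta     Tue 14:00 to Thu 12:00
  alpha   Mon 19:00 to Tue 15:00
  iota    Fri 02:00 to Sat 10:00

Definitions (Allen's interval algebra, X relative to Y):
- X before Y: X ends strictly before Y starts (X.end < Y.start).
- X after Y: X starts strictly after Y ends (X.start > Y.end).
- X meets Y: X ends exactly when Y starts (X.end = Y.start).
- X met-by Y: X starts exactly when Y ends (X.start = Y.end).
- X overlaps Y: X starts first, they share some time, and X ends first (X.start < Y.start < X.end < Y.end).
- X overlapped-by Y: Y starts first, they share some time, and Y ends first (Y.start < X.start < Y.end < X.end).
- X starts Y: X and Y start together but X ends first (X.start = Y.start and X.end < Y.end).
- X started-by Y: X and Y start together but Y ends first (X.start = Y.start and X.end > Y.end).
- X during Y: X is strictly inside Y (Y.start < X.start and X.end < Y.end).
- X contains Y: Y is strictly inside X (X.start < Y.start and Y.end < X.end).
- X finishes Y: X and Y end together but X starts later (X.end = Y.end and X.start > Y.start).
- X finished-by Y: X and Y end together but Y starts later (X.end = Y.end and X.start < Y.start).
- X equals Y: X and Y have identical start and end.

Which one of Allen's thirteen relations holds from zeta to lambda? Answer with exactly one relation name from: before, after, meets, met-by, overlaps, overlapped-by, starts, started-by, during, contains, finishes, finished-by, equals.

overlapped-by

zeta = [Fri 13:00, Sun 10:00]; lambda = [Wed 10:00, Sat 10:00].
Compare endpoints: zeta.start > lambda.start, zeta.start < lambda.end, zeta.end > lambda.start, zeta.end > lambda.end.
That pattern is 'overlapped-by'.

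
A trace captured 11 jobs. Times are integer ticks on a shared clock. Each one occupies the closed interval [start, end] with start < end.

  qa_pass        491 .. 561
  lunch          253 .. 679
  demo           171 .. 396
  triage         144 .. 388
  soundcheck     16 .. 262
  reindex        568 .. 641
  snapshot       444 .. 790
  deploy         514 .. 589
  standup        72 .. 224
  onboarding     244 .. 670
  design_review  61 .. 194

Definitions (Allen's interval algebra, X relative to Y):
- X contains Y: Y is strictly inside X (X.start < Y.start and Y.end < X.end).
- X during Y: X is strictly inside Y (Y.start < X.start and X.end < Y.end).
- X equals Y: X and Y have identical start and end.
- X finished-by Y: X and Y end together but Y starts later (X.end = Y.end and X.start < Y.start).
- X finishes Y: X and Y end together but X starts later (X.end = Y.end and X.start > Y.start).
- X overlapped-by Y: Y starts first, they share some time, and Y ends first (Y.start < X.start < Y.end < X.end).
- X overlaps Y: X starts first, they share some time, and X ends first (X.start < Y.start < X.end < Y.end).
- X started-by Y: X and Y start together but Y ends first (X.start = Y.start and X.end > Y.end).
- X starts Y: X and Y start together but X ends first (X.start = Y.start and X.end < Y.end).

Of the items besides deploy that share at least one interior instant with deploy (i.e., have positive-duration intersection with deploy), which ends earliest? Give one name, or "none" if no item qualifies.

Target deploy = [514, 589].
demo [171, 396] → before → excluded.
design_review [61, 194] → before → excluded.
lunch [253, 679] → contains → candidate.
onboarding [244, 670] → contains → candidate.
qa_pass [491, 561] → overlaps → candidate.
reindex [568, 641] → overlapped-by → candidate.
snapshot [444, 790] → contains → candidate.
soundcheck [16, 262] → before → excluded.
standup [72, 224] → before → excluded.
triage [144, 388] → before → excluded.
Among candidates, earliest end is 561 → qa_pass.

qa_pass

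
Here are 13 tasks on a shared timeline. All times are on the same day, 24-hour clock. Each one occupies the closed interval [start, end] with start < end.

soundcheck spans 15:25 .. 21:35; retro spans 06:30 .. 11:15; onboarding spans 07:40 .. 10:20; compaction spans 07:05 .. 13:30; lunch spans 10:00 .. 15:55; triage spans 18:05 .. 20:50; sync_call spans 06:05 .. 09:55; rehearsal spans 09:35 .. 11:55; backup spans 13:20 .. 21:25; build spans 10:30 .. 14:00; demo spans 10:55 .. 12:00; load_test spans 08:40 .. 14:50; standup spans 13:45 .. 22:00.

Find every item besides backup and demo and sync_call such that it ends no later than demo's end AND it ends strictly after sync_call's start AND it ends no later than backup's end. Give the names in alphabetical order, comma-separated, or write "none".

Conditions: its end is no later than demo's end (X.end <= 12:00) AND its end is strictly after sync_call's start (X.end > 06:05) AND its end is no later than backup's end (X.end <= 21:25).
build: end 14:00 <= 12:00? ✗; end 14:00 > 06:05? ✓; end 14:00 <= 21:25? ✓ → no.
compaction: end 13:30 <= 12:00? ✗; end 13:30 > 06:05? ✓; end 13:30 <= 21:25? ✓ → no.
load_test: end 14:50 <= 12:00? ✗; end 14:50 > 06:05? ✓; end 14:50 <= 21:25? ✓ → no.
lunch: end 15:55 <= 12:00? ✗; end 15:55 > 06:05? ✓; end 15:55 <= 21:25? ✓ → no.
onboarding: end 10:20 <= 12:00? ✓; end 10:20 > 06:05? ✓; end 10:20 <= 21:25? ✓ → yes.
rehearsal: end 11:55 <= 12:00? ✓; end 11:55 > 06:05? ✓; end 11:55 <= 21:25? ✓ → yes.
retro: end 11:15 <= 12:00? ✓; end 11:15 > 06:05? ✓; end 11:15 <= 21:25? ✓ → yes.
soundcheck: end 21:35 <= 12:00? ✗; end 21:35 > 06:05? ✓; end 21:35 <= 21:25? ✗ → no.
standup: end 22:00 <= 12:00? ✗; end 22:00 > 06:05? ✓; end 22:00 <= 21:25? ✗ → no.
triage: end 20:50 <= 12:00? ✗; end 20:50 > 06:05? ✓; end 20:50 <= 21:25? ✓ → no.
Result: onboarding, rehearsal, retro.

onboarding, rehearsal, retro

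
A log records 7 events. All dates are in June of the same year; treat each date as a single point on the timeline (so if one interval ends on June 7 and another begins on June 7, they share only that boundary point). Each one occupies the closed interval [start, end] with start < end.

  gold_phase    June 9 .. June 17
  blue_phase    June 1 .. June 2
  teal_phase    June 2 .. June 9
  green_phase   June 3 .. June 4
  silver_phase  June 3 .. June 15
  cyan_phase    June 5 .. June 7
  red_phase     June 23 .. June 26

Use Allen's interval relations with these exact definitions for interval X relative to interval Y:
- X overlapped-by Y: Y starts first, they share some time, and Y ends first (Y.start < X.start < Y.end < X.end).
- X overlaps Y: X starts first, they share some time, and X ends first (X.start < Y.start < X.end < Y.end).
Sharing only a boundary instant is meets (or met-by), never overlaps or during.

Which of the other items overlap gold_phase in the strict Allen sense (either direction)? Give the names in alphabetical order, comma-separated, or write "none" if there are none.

Target gold_phase = [June 9, June 17].
blue_phase [June 1, June 2] → before → no.
cyan_phase [June 5, June 7] → before → no.
green_phase [June 3, June 4] → before → no.
red_phase [June 23, June 26] → after → no.
silver_phase [June 3, June 15] → overlaps → yes.
teal_phase [June 2, June 9] → meets → no.
Result: silver_phase.

silver_phase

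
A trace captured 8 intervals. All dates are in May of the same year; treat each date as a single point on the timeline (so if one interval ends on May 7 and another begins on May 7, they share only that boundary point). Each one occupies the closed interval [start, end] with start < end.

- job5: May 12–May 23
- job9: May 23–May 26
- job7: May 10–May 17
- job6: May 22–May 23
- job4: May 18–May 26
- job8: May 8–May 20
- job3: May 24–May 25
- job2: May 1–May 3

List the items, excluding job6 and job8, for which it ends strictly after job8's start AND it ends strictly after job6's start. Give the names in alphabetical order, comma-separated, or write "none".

job3, job4, job5, job9

Conditions: its end is strictly after job8's start (X.end > May 8) AND its end is strictly after job6's start (X.end > May 22).
job2: end May 3 > May 8? ✗; end May 3 > May 22? ✗ → no.
job3: end May 25 > May 8? ✓; end May 25 > May 22? ✓ → yes.
job4: end May 26 > May 8? ✓; end May 26 > May 22? ✓ → yes.
job5: end May 23 > May 8? ✓; end May 23 > May 22? ✓ → yes.
job7: end May 17 > May 8? ✓; end May 17 > May 22? ✗ → no.
job9: end May 26 > May 8? ✓; end May 26 > May 22? ✓ → yes.
Result: job3, job4, job5, job9.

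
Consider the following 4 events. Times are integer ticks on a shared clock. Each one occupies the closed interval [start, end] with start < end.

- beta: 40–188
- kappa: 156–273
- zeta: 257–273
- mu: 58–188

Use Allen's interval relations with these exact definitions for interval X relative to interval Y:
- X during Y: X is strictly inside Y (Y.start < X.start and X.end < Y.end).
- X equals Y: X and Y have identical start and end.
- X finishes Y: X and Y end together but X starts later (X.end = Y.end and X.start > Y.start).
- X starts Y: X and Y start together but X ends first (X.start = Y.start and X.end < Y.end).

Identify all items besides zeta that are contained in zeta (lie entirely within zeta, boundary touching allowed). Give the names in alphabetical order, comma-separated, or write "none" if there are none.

none

Target zeta = [257, 273].
beta [40, 188] → before → no.
kappa [156, 273] → finished-by → no.
mu [58, 188] → before → no.
Result: none.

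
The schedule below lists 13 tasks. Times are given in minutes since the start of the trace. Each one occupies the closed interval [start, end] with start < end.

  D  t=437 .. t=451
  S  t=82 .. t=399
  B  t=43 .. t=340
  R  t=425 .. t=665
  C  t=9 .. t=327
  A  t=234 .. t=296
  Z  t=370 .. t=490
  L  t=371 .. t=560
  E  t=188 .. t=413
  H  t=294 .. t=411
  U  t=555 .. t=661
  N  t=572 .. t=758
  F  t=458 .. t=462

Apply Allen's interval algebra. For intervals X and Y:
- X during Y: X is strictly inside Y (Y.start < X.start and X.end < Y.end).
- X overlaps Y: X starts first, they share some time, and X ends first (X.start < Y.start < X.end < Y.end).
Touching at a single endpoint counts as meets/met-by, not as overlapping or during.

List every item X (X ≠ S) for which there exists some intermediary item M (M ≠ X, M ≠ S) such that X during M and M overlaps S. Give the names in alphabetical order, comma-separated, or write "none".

A

Target S = [t=82, t=399].
Intermediaries M with M overlaps S: B, C.
Via B — items with X during B: A.
Via C — items with X during C: A.
Union: A.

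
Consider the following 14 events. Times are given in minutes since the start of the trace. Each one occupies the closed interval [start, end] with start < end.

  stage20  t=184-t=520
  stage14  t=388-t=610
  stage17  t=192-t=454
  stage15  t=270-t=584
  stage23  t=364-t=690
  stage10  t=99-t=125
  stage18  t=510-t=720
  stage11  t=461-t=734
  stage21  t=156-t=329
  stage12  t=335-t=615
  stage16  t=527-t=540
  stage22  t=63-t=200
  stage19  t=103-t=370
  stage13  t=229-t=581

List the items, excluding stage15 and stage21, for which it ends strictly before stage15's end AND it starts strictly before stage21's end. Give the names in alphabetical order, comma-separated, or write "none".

Conditions: its end is strictly before stage15's end (X.end < t=584) AND its start is strictly before stage21's end (X.start < t=329).
stage10: end t=125 < t=584? ✓; start t=99 < t=329? ✓ → yes.
stage11: end t=734 < t=584? ✗; start t=461 < t=329? ✗ → no.
stage12: end t=615 < t=584? ✗; start t=335 < t=329? ✗ → no.
stage13: end t=581 < t=584? ✓; start t=229 < t=329? ✓ → yes.
stage14: end t=610 < t=584? ✗; start t=388 < t=329? ✗ → no.
stage16: end t=540 < t=584? ✓; start t=527 < t=329? ✗ → no.
stage17: end t=454 < t=584? ✓; start t=192 < t=329? ✓ → yes.
stage18: end t=720 < t=584? ✗; start t=510 < t=329? ✗ → no.
stage19: end t=370 < t=584? ✓; start t=103 < t=329? ✓ → yes.
stage20: end t=520 < t=584? ✓; start t=184 < t=329? ✓ → yes.
stage22: end t=200 < t=584? ✓; start t=63 < t=329? ✓ → yes.
stage23: end t=690 < t=584? ✗; start t=364 < t=329? ✗ → no.
Result: stage10, stage13, stage17, stage19, stage20, stage22.

stage10, stage13, stage17, stage19, stage20, stage22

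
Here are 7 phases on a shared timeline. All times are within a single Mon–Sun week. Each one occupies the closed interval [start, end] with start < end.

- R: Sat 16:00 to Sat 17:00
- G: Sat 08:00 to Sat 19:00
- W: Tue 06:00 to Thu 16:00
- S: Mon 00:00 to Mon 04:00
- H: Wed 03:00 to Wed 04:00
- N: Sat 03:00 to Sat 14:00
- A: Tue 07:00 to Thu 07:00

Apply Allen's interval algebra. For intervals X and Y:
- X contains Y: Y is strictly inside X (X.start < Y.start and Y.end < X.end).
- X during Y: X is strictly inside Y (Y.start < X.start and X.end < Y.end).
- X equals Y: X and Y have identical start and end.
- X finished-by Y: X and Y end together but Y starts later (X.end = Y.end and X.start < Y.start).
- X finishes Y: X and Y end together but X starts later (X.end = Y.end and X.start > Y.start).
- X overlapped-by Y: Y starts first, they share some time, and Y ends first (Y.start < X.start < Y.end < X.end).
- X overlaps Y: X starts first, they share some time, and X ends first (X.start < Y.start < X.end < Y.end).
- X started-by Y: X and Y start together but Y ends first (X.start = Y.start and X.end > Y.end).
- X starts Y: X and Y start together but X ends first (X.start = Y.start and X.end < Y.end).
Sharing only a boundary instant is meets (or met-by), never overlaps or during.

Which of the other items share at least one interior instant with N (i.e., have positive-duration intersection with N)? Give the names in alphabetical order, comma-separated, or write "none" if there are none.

G

Target N = [Sat 03:00, Sat 14:00].
A [Tue 07:00, Thu 07:00] → before → no.
G [Sat 08:00, Sat 19:00] → overlapped-by → yes.
H [Wed 03:00, Wed 04:00] → before → no.
R [Sat 16:00, Sat 17:00] → after → no.
S [Mon 00:00, Mon 04:00] → before → no.
W [Tue 06:00, Thu 16:00] → before → no.
Result: G.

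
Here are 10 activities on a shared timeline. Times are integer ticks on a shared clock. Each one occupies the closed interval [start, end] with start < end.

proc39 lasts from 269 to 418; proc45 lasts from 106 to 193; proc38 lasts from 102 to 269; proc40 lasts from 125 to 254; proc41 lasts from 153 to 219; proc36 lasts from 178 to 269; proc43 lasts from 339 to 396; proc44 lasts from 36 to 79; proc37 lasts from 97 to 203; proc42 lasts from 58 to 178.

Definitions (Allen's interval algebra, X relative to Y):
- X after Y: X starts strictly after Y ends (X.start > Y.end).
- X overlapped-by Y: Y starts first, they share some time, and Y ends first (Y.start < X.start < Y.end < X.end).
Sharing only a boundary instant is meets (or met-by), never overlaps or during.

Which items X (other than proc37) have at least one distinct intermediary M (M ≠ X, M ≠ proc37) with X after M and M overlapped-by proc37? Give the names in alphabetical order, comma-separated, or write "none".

proc39, proc43

Target proc37 = [97, 203].
Intermediaries M with M overlapped-by proc37: proc36, proc38, proc40, proc41.
Via proc36 — items with X after proc36: proc43.
Via proc38 — items with X after proc38: proc43.
Via proc40 — items with X after proc40: proc39, proc43.
Via proc41 — items with X after proc41: proc39, proc43.
Union: proc39, proc43.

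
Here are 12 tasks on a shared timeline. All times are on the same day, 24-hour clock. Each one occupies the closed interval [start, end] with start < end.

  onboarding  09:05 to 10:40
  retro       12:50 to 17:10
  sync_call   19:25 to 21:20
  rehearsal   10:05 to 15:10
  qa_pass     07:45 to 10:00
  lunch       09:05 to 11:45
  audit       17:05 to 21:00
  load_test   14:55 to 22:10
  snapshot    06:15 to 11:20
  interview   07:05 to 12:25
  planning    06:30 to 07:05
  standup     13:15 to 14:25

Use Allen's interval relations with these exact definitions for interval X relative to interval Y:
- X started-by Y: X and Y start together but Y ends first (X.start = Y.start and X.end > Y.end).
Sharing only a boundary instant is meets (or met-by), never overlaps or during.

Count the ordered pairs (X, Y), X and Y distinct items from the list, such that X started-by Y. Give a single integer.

1

Checking all 132 ordered pairs for relation 'started-by'; matching pairs in alphabetical order:
(lunch, onboarding): lunch started-by onboarding ✓
Count: 1.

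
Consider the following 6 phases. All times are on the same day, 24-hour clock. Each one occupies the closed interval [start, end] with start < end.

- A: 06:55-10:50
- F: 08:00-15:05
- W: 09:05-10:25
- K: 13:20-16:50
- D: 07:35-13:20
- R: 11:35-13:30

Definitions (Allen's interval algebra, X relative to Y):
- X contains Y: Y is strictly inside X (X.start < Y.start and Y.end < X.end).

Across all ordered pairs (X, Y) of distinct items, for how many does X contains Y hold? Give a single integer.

Checking all 30 ordered pairs for relation 'contains'; matching pairs in alphabetical order:
(A, W): A contains W ✓
(D, W): D contains W ✓
(F, R): F contains R ✓
(F, W): F contains W ✓
Count: 4.

4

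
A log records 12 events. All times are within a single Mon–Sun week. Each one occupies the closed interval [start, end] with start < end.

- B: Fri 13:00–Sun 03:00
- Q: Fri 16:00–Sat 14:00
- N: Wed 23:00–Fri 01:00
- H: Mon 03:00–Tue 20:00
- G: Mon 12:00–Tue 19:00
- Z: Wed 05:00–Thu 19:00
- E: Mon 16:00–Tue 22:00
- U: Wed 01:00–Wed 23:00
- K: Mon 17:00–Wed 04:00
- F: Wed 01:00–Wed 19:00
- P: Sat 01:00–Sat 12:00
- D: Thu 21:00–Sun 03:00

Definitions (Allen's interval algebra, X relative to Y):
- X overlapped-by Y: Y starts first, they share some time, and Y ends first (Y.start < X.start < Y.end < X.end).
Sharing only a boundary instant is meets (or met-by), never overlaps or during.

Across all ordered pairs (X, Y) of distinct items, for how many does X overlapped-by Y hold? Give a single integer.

Checking all 132 ordered pairs for relation 'overlapped-by'; matching pairs in alphabetical order:
(D, N): D overlapped-by N ✓
(E, G): E overlapped-by G ✓
(E, H): E overlapped-by H ✓
(F, K): F overlapped-by K ✓
(K, E): K overlapped-by E ✓
(K, G): K overlapped-by G ✓
(K, H): K overlapped-by H ✓
(N, Z): N overlapped-by Z ✓
(U, K): U overlapped-by K ✓
(Z, F): Z overlapped-by F ✓
(Z, U): Z overlapped-by U ✓
Count: 11.

11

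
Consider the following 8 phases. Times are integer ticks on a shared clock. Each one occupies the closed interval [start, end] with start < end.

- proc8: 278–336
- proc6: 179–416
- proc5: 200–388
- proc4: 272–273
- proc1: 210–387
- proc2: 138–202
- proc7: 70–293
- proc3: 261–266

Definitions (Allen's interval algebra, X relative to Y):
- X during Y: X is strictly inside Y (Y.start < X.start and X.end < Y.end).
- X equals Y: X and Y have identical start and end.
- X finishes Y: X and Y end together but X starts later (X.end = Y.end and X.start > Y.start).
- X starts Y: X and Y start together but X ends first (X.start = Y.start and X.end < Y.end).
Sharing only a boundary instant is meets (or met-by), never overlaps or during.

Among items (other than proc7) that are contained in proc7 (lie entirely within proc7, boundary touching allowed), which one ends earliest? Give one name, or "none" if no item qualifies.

proc2

Target proc7 = [70, 293].
proc1 [210, 387] → overlapped-by → excluded.
proc2 [138, 202] → during → candidate.
proc3 [261, 266] → during → candidate.
proc4 [272, 273] → during → candidate.
proc5 [200, 388] → overlapped-by → excluded.
proc6 [179, 416] → overlapped-by → excluded.
proc8 [278, 336] → overlapped-by → excluded.
Among candidates, earliest end is 202 → proc2.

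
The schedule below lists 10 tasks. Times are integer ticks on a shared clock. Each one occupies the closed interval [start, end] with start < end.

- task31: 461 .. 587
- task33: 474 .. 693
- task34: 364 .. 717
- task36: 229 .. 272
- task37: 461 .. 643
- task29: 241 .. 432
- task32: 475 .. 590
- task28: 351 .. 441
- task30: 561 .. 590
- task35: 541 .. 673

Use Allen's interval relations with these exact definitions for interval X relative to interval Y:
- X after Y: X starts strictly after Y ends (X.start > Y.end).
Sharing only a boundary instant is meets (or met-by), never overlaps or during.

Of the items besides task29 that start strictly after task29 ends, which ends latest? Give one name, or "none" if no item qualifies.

task33

Target task29 = [241, 432].
task28 [351, 441] → overlapped-by → excluded.
task30 [561, 590] → after → candidate.
task31 [461, 587] → after → candidate.
task32 [475, 590] → after → candidate.
task33 [474, 693] → after → candidate.
task34 [364, 717] → overlapped-by → excluded.
task35 [541, 673] → after → candidate.
task36 [229, 272] → overlaps → excluded.
task37 [461, 643] → after → candidate.
Among candidates, latest end is 693 → task33.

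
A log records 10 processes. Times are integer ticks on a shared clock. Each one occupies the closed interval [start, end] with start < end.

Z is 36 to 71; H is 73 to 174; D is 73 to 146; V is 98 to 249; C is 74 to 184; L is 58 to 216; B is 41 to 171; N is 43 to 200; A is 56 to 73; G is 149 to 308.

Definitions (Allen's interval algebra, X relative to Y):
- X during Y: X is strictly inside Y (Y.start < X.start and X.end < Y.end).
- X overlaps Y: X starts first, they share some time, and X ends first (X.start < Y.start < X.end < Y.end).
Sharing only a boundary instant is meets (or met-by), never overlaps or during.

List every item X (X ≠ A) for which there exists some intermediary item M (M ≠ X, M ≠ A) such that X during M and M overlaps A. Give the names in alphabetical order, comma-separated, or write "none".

Target A = [56, 73].
Intermediaries M with M overlaps A: Z.
Via Z — items with X during Z: none.
Union: none.

none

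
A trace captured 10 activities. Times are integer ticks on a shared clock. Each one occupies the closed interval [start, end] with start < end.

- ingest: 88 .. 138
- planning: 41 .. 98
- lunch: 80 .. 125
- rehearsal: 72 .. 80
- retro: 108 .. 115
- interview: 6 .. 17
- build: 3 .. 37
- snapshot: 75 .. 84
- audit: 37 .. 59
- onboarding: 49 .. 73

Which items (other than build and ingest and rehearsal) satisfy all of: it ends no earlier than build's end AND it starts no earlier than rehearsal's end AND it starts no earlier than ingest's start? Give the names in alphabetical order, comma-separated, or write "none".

retro

Conditions: its end is no earlier than build's end (X.end >= 37) AND its start is no earlier than rehearsal's end (X.start >= 80) AND its start is no earlier than ingest's start (X.start >= 88).
audit: end 59 >= 37? ✓; start 37 >= 80? ✗; start 37 >= 88? ✗ → no.
interview: end 17 >= 37? ✗; start 6 >= 80? ✗; start 6 >= 88? ✗ → no.
lunch: end 125 >= 37? ✓; start 80 >= 80? ✓; start 80 >= 88? ✗ → no.
onboarding: end 73 >= 37? ✓; start 49 >= 80? ✗; start 49 >= 88? ✗ → no.
planning: end 98 >= 37? ✓; start 41 >= 80? ✗; start 41 >= 88? ✗ → no.
retro: end 115 >= 37? ✓; start 108 >= 80? ✓; start 108 >= 88? ✓ → yes.
snapshot: end 84 >= 37? ✓; start 75 >= 80? ✗; start 75 >= 88? ✗ → no.
Result: retro.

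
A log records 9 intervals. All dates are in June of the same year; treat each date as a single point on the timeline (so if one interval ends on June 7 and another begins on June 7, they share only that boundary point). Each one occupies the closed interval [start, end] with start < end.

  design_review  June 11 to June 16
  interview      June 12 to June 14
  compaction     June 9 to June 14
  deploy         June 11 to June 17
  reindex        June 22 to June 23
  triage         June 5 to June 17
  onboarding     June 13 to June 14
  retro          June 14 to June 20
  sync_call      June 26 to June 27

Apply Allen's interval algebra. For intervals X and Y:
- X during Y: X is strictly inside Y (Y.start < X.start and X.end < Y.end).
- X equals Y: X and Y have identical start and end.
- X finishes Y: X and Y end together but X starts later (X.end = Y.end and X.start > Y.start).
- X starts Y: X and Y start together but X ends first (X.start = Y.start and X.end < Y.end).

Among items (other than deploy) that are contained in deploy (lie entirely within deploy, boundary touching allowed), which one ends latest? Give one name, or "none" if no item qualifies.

design_review

Target deploy = [June 11, June 17].
compaction [June 9, June 14] → overlaps → excluded.
design_review [June 11, June 16] → starts → candidate.
interview [June 12, June 14] → during → candidate.
onboarding [June 13, June 14] → during → candidate.
reindex [June 22, June 23] → after → excluded.
retro [June 14, June 20] → overlapped-by → excluded.
sync_call [June 26, June 27] → after → excluded.
triage [June 5, June 17] → finished-by → excluded.
Among candidates, latest end is June 16 → design_review.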